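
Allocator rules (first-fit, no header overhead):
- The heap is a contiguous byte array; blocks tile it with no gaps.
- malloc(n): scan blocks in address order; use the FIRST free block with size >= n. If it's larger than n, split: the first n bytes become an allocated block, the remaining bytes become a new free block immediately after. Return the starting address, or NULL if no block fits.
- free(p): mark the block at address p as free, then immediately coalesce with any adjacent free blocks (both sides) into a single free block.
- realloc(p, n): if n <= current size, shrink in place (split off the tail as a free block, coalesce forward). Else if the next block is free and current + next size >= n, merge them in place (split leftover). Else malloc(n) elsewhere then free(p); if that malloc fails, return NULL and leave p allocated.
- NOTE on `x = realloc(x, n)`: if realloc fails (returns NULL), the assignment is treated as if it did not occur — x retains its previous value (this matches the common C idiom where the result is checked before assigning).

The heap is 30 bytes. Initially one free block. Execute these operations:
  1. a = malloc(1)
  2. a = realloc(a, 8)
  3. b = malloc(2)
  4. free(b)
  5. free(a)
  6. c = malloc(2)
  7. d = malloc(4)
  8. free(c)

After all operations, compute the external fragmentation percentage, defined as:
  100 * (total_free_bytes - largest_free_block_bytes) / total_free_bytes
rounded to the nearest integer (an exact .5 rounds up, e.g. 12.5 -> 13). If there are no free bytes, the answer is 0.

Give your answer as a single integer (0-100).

Answer: 8

Derivation:
Op 1: a = malloc(1) -> a = 0; heap: [0-0 ALLOC][1-29 FREE]
Op 2: a = realloc(a, 8) -> a = 0; heap: [0-7 ALLOC][8-29 FREE]
Op 3: b = malloc(2) -> b = 8; heap: [0-7 ALLOC][8-9 ALLOC][10-29 FREE]
Op 4: free(b) -> (freed b); heap: [0-7 ALLOC][8-29 FREE]
Op 5: free(a) -> (freed a); heap: [0-29 FREE]
Op 6: c = malloc(2) -> c = 0; heap: [0-1 ALLOC][2-29 FREE]
Op 7: d = malloc(4) -> d = 2; heap: [0-1 ALLOC][2-5 ALLOC][6-29 FREE]
Op 8: free(c) -> (freed c); heap: [0-1 FREE][2-5 ALLOC][6-29 FREE]
Free blocks: [2 24] total_free=26 largest=24 -> 100*(26-24)/26 = 200/26 ≈ 7.692 -> rounds to 8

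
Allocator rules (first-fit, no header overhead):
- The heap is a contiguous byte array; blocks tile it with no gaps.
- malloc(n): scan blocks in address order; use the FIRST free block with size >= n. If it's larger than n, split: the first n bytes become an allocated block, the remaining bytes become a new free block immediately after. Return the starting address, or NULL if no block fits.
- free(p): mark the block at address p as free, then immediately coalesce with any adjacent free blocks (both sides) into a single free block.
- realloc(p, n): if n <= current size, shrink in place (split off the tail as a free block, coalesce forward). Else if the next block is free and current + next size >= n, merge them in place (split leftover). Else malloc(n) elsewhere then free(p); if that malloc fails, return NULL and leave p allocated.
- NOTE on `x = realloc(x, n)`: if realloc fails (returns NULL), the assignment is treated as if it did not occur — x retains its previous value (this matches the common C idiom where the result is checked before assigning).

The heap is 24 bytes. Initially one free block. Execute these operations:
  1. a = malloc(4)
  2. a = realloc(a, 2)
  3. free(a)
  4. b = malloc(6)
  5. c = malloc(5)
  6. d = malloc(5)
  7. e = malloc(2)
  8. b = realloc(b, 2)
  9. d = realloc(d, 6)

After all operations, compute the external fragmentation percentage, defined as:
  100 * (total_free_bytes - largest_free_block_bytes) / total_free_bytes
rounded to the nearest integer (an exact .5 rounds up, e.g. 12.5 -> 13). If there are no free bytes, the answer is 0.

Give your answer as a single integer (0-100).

Answer: 44

Derivation:
Op 1: a = malloc(4) -> a = 0; heap: [0-3 ALLOC][4-23 FREE]
Op 2: a = realloc(a, 2) -> a = 0; heap: [0-1 ALLOC][2-23 FREE]
Op 3: free(a) -> (freed a); heap: [0-23 FREE]
Op 4: b = malloc(6) -> b = 0; heap: [0-5 ALLOC][6-23 FREE]
Op 5: c = malloc(5) -> c = 6; heap: [0-5 ALLOC][6-10 ALLOC][11-23 FREE]
Op 6: d = malloc(5) -> d = 11; heap: [0-5 ALLOC][6-10 ALLOC][11-15 ALLOC][16-23 FREE]
Op 7: e = malloc(2) -> e = 16; heap: [0-5 ALLOC][6-10 ALLOC][11-15 ALLOC][16-17 ALLOC][18-23 FREE]
Op 8: b = realloc(b, 2) -> b = 0; heap: [0-1 ALLOC][2-5 FREE][6-10 ALLOC][11-15 ALLOC][16-17 ALLOC][18-23 FREE]
Op 9: d = realloc(d, 6) -> d = 18; heap: [0-1 ALLOC][2-5 FREE][6-10 ALLOC][11-15 FREE][16-17 ALLOC][18-23 ALLOC]
Free blocks: [4 5] total_free=9 largest=5 -> 100*(9-5)/9 = 400/9 ≈ 44.444 -> rounds to 44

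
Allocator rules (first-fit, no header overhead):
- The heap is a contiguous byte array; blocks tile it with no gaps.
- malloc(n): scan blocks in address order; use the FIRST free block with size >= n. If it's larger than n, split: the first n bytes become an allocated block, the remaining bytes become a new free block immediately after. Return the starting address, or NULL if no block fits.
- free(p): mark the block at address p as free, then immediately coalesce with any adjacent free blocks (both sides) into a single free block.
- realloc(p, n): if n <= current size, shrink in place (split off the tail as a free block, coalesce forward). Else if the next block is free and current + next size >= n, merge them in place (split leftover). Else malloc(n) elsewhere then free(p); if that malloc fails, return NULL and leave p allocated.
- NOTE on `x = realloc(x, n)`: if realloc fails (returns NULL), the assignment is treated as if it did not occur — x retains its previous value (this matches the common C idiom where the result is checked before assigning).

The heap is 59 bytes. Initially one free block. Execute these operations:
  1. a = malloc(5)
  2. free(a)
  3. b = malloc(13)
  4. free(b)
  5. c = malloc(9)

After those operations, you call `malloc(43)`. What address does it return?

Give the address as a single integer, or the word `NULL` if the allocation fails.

Op 1: a = malloc(5) -> a = 0; heap: [0-4 ALLOC][5-58 FREE]
Op 2: free(a) -> (freed a); heap: [0-58 FREE]
Op 3: b = malloc(13) -> b = 0; heap: [0-12 ALLOC][13-58 FREE]
Op 4: free(b) -> (freed b); heap: [0-58 FREE]
Op 5: c = malloc(9) -> c = 0; heap: [0-8 ALLOC][9-58 FREE]
malloc(43): first-fit scan over [0-8 ALLOC][9-58 FREE] -> 9

Answer: 9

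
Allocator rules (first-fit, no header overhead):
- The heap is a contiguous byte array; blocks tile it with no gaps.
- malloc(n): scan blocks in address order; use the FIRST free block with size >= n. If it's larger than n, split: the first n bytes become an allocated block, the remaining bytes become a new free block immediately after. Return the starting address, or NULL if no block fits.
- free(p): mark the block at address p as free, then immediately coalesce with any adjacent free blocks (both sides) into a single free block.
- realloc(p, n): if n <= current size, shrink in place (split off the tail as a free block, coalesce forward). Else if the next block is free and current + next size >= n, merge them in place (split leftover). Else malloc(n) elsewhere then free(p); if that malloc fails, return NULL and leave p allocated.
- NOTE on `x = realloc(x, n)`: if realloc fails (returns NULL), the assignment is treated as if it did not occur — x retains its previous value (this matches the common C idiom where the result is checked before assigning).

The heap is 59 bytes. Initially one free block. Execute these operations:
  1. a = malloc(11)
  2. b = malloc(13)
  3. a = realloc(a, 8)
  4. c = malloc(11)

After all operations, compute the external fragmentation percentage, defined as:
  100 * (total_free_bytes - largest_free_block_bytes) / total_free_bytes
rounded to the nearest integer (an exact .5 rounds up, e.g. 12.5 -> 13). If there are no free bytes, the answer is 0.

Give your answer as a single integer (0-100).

Answer: 11

Derivation:
Op 1: a = malloc(11) -> a = 0; heap: [0-10 ALLOC][11-58 FREE]
Op 2: b = malloc(13) -> b = 11; heap: [0-10 ALLOC][11-23 ALLOC][24-58 FREE]
Op 3: a = realloc(a, 8) -> a = 0; heap: [0-7 ALLOC][8-10 FREE][11-23 ALLOC][24-58 FREE]
Op 4: c = malloc(11) -> c = 24; heap: [0-7 ALLOC][8-10 FREE][11-23 ALLOC][24-34 ALLOC][35-58 FREE]
Free blocks: [3 24] total_free=27 largest=24 -> 100*(27-24)/27 = 300/27 ≈ 11.111 -> rounds to 11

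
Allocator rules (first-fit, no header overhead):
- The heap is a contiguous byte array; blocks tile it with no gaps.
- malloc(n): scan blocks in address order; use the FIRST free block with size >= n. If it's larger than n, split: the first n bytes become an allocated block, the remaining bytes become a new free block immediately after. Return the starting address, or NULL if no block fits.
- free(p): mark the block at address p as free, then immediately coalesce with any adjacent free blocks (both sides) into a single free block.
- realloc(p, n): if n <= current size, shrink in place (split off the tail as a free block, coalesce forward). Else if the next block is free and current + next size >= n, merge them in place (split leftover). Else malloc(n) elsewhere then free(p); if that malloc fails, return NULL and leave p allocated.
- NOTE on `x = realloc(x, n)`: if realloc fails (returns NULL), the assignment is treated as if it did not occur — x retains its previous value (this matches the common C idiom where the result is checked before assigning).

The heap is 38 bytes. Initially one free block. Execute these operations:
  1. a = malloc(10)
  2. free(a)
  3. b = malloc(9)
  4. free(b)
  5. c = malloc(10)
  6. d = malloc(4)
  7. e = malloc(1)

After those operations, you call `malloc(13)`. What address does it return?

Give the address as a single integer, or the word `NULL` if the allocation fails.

Op 1: a = malloc(10) -> a = 0; heap: [0-9 ALLOC][10-37 FREE]
Op 2: free(a) -> (freed a); heap: [0-37 FREE]
Op 3: b = malloc(9) -> b = 0; heap: [0-8 ALLOC][9-37 FREE]
Op 4: free(b) -> (freed b); heap: [0-37 FREE]
Op 5: c = malloc(10) -> c = 0; heap: [0-9 ALLOC][10-37 FREE]
Op 6: d = malloc(4) -> d = 10; heap: [0-9 ALLOC][10-13 ALLOC][14-37 FREE]
Op 7: e = malloc(1) -> e = 14; heap: [0-9 ALLOC][10-13 ALLOC][14-14 ALLOC][15-37 FREE]
malloc(13): first-fit scan over [0-9 ALLOC][10-13 ALLOC][14-14 ALLOC][15-37 FREE] -> 15

Answer: 15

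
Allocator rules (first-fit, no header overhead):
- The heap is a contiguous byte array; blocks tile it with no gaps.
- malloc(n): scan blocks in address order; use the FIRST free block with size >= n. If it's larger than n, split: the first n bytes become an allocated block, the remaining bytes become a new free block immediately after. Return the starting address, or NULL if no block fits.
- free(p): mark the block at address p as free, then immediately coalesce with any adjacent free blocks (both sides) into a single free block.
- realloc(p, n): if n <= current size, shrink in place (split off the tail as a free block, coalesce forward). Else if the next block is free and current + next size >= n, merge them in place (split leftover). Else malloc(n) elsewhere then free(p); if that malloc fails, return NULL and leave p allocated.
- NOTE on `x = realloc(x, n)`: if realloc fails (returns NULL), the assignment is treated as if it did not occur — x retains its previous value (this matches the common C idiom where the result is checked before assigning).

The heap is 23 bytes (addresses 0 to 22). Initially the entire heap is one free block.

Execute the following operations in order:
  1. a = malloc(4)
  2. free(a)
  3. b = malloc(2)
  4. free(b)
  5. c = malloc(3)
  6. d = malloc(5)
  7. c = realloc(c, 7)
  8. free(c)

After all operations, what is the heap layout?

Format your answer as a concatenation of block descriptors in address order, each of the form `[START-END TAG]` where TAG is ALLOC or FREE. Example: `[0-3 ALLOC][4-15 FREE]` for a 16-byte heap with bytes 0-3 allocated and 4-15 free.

Answer: [0-2 FREE][3-7 ALLOC][8-22 FREE]

Derivation:
Op 1: a = malloc(4) -> a = 0; heap: [0-3 ALLOC][4-22 FREE]
Op 2: free(a) -> (freed a); heap: [0-22 FREE]
Op 3: b = malloc(2) -> b = 0; heap: [0-1 ALLOC][2-22 FREE]
Op 4: free(b) -> (freed b); heap: [0-22 FREE]
Op 5: c = malloc(3) -> c = 0; heap: [0-2 ALLOC][3-22 FREE]
Op 6: d = malloc(5) -> d = 3; heap: [0-2 ALLOC][3-7 ALLOC][8-22 FREE]
Op 7: c = realloc(c, 7) -> c = 8; heap: [0-2 FREE][3-7 ALLOC][8-14 ALLOC][15-22 FREE]
Op 8: free(c) -> (freed c); heap: [0-2 FREE][3-7 ALLOC][8-22 FREE]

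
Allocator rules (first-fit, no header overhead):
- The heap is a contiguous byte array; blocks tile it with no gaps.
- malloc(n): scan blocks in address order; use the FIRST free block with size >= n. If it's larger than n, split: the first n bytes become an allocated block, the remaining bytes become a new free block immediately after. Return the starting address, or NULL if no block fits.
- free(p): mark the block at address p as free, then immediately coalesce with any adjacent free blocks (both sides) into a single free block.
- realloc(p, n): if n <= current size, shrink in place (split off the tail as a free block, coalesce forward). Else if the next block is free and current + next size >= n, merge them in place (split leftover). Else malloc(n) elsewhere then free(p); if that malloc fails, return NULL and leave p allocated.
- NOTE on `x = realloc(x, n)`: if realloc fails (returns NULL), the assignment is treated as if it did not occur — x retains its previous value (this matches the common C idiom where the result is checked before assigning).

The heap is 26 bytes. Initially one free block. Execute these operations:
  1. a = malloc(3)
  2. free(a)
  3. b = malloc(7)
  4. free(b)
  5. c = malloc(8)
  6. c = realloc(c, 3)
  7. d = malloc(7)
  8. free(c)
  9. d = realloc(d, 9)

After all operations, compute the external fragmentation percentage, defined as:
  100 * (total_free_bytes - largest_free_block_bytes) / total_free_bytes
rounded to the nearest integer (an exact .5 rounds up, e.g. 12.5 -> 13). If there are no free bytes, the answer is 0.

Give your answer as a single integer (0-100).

Answer: 18

Derivation:
Op 1: a = malloc(3) -> a = 0; heap: [0-2 ALLOC][3-25 FREE]
Op 2: free(a) -> (freed a); heap: [0-25 FREE]
Op 3: b = malloc(7) -> b = 0; heap: [0-6 ALLOC][7-25 FREE]
Op 4: free(b) -> (freed b); heap: [0-25 FREE]
Op 5: c = malloc(8) -> c = 0; heap: [0-7 ALLOC][8-25 FREE]
Op 6: c = realloc(c, 3) -> c = 0; heap: [0-2 ALLOC][3-25 FREE]
Op 7: d = malloc(7) -> d = 3; heap: [0-2 ALLOC][3-9 ALLOC][10-25 FREE]
Op 8: free(c) -> (freed c); heap: [0-2 FREE][3-9 ALLOC][10-25 FREE]
Op 9: d = realloc(d, 9) -> d = 3; heap: [0-2 FREE][3-11 ALLOC][12-25 FREE]
Free blocks: [3 14] total_free=17 largest=14 -> 100*(17-14)/17 = 300/17 ≈ 17.647 -> rounds to 18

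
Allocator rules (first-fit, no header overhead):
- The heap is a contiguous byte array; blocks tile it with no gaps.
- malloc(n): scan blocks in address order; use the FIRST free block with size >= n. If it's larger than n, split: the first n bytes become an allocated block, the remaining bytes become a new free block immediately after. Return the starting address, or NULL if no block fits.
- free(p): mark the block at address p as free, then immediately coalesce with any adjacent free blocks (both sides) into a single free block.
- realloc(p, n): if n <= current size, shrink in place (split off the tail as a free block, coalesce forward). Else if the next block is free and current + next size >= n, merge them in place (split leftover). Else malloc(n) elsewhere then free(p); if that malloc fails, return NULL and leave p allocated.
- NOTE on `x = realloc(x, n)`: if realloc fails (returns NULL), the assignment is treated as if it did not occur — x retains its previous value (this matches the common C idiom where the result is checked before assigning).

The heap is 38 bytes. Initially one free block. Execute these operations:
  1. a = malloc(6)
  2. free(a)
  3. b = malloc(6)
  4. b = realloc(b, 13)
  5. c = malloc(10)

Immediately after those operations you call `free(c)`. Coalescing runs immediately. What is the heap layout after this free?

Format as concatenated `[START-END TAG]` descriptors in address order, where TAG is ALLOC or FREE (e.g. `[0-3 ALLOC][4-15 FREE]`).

Answer: [0-12 ALLOC][13-37 FREE]

Derivation:
Op 1: a = malloc(6) -> a = 0; heap: [0-5 ALLOC][6-37 FREE]
Op 2: free(a) -> (freed a); heap: [0-37 FREE]
Op 3: b = malloc(6) -> b = 0; heap: [0-5 ALLOC][6-37 FREE]
Op 4: b = realloc(b, 13) -> b = 0; heap: [0-12 ALLOC][13-37 FREE]
Op 5: c = malloc(10) -> c = 13; heap: [0-12 ALLOC][13-22 ALLOC][23-37 FREE]
free(c): c = 13 -> block [13-22 ALLOC]; mark free, coalesce with adjacent free neighbors -> [0-12 ALLOC][13-37 FREE]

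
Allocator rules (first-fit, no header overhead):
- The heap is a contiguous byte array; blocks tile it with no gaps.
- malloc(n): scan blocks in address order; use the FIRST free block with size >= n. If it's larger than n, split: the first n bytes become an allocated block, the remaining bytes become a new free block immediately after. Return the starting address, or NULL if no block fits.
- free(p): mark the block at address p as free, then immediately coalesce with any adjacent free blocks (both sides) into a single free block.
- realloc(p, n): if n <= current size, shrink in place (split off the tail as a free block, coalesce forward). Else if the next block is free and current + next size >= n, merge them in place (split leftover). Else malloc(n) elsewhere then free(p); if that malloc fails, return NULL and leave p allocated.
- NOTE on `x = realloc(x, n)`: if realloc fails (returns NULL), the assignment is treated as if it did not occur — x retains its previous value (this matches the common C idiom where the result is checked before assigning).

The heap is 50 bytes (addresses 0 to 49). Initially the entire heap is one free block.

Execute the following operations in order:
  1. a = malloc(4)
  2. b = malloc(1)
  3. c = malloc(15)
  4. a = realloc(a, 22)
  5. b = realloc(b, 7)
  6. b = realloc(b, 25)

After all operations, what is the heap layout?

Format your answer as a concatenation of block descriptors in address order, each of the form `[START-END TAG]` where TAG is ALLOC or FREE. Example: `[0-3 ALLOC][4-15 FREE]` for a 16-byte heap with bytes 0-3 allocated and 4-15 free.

Answer: [0-4 FREE][5-19 ALLOC][20-41 ALLOC][42-48 ALLOC][49-49 FREE]

Derivation:
Op 1: a = malloc(4) -> a = 0; heap: [0-3 ALLOC][4-49 FREE]
Op 2: b = malloc(1) -> b = 4; heap: [0-3 ALLOC][4-4 ALLOC][5-49 FREE]
Op 3: c = malloc(15) -> c = 5; heap: [0-3 ALLOC][4-4 ALLOC][5-19 ALLOC][20-49 FREE]
Op 4: a = realloc(a, 22) -> a = 20; heap: [0-3 FREE][4-4 ALLOC][5-19 ALLOC][20-41 ALLOC][42-49 FREE]
Op 5: b = realloc(b, 7) -> b = 42; heap: [0-4 FREE][5-19 ALLOC][20-41 ALLOC][42-48 ALLOC][49-49 FREE]
Op 6: b = realloc(b, 25) -> NULL (b unchanged); heap: [0-4 FREE][5-19 ALLOC][20-41 ALLOC][42-48 ALLOC][49-49 FREE]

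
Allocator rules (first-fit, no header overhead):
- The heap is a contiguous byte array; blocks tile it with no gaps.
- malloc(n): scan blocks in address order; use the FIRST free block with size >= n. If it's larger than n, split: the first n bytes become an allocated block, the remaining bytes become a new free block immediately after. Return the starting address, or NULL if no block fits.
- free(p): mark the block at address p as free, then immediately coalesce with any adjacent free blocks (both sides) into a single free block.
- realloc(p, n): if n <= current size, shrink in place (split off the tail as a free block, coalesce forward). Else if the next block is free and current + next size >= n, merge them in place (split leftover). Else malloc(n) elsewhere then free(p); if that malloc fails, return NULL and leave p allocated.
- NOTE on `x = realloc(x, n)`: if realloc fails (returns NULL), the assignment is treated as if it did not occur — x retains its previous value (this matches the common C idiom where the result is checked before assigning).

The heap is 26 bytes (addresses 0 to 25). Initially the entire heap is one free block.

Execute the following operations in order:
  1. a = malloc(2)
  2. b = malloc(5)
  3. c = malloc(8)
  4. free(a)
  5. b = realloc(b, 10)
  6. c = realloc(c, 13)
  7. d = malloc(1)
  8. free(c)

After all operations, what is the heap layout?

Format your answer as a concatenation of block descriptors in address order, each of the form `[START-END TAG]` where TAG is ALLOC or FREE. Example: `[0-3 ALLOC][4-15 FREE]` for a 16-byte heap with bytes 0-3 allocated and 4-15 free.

Answer: [0-0 ALLOC][1-14 FREE][15-24 ALLOC][25-25 FREE]

Derivation:
Op 1: a = malloc(2) -> a = 0; heap: [0-1 ALLOC][2-25 FREE]
Op 2: b = malloc(5) -> b = 2; heap: [0-1 ALLOC][2-6 ALLOC][7-25 FREE]
Op 3: c = malloc(8) -> c = 7; heap: [0-1 ALLOC][2-6 ALLOC][7-14 ALLOC][15-25 FREE]
Op 4: free(a) -> (freed a); heap: [0-1 FREE][2-6 ALLOC][7-14 ALLOC][15-25 FREE]
Op 5: b = realloc(b, 10) -> b = 15; heap: [0-6 FREE][7-14 ALLOC][15-24 ALLOC][25-25 FREE]
Op 6: c = realloc(c, 13) -> NULL (c unchanged); heap: [0-6 FREE][7-14 ALLOC][15-24 ALLOC][25-25 FREE]
Op 7: d = malloc(1) -> d = 0; heap: [0-0 ALLOC][1-6 FREE][7-14 ALLOC][15-24 ALLOC][25-25 FREE]
Op 8: free(c) -> (freed c); heap: [0-0 ALLOC][1-14 FREE][15-24 ALLOC][25-25 FREE]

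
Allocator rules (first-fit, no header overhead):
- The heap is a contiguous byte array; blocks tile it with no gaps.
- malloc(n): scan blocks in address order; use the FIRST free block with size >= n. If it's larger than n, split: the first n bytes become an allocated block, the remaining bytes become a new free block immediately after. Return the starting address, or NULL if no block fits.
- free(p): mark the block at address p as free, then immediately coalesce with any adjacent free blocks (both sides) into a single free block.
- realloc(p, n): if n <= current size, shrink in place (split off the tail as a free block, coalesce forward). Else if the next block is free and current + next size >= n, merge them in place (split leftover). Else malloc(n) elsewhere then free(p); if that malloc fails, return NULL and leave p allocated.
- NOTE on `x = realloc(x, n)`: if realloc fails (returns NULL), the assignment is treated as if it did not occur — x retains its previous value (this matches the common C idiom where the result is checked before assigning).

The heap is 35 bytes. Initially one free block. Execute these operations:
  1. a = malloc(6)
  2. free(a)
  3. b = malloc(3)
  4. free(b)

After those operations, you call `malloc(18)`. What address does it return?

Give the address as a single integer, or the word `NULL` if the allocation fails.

Answer: 0

Derivation:
Op 1: a = malloc(6) -> a = 0; heap: [0-5 ALLOC][6-34 FREE]
Op 2: free(a) -> (freed a); heap: [0-34 FREE]
Op 3: b = malloc(3) -> b = 0; heap: [0-2 ALLOC][3-34 FREE]
Op 4: free(b) -> (freed b); heap: [0-34 FREE]
malloc(18): first-fit scan over [0-34 FREE] -> 0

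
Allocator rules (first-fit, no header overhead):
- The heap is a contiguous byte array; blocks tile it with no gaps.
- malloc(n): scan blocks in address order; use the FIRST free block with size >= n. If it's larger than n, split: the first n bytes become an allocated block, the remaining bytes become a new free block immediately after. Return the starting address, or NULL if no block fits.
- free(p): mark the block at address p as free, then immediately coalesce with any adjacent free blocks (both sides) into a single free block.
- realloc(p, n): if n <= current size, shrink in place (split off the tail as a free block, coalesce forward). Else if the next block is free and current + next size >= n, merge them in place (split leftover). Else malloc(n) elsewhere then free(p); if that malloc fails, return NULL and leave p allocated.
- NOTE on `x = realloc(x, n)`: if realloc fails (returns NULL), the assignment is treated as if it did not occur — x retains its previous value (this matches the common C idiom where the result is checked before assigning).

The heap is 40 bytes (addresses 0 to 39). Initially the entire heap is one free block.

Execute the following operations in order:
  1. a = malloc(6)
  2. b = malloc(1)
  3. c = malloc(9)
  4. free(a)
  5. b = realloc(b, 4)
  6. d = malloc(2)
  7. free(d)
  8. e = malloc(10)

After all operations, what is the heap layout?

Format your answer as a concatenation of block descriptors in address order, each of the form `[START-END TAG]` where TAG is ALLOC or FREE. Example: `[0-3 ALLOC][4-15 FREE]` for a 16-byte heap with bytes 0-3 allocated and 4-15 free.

Op 1: a = malloc(6) -> a = 0; heap: [0-5 ALLOC][6-39 FREE]
Op 2: b = malloc(1) -> b = 6; heap: [0-5 ALLOC][6-6 ALLOC][7-39 FREE]
Op 3: c = malloc(9) -> c = 7; heap: [0-5 ALLOC][6-6 ALLOC][7-15 ALLOC][16-39 FREE]
Op 4: free(a) -> (freed a); heap: [0-5 FREE][6-6 ALLOC][7-15 ALLOC][16-39 FREE]
Op 5: b = realloc(b, 4) -> b = 0; heap: [0-3 ALLOC][4-6 FREE][7-15 ALLOC][16-39 FREE]
Op 6: d = malloc(2) -> d = 4; heap: [0-3 ALLOC][4-5 ALLOC][6-6 FREE][7-15 ALLOC][16-39 FREE]
Op 7: free(d) -> (freed d); heap: [0-3 ALLOC][4-6 FREE][7-15 ALLOC][16-39 FREE]
Op 8: e = malloc(10) -> e = 16; heap: [0-3 ALLOC][4-6 FREE][7-15 ALLOC][16-25 ALLOC][26-39 FREE]

Answer: [0-3 ALLOC][4-6 FREE][7-15 ALLOC][16-25 ALLOC][26-39 FREE]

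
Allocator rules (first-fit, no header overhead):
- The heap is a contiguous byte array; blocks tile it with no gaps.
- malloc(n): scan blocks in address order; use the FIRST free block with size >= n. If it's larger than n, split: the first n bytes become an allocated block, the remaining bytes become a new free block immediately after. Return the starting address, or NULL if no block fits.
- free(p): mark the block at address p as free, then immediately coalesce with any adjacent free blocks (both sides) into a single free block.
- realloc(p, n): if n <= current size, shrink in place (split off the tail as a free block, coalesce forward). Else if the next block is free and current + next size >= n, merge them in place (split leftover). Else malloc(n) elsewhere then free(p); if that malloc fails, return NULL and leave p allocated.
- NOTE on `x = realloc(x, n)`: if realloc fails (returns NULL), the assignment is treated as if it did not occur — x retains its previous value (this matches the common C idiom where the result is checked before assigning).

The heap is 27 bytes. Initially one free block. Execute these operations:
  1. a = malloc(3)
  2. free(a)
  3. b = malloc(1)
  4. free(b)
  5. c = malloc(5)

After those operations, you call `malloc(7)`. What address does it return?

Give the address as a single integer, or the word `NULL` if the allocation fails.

Answer: 5

Derivation:
Op 1: a = malloc(3) -> a = 0; heap: [0-2 ALLOC][3-26 FREE]
Op 2: free(a) -> (freed a); heap: [0-26 FREE]
Op 3: b = malloc(1) -> b = 0; heap: [0-0 ALLOC][1-26 FREE]
Op 4: free(b) -> (freed b); heap: [0-26 FREE]
Op 5: c = malloc(5) -> c = 0; heap: [0-4 ALLOC][5-26 FREE]
malloc(7): first-fit scan over [0-4 ALLOC][5-26 FREE] -> 5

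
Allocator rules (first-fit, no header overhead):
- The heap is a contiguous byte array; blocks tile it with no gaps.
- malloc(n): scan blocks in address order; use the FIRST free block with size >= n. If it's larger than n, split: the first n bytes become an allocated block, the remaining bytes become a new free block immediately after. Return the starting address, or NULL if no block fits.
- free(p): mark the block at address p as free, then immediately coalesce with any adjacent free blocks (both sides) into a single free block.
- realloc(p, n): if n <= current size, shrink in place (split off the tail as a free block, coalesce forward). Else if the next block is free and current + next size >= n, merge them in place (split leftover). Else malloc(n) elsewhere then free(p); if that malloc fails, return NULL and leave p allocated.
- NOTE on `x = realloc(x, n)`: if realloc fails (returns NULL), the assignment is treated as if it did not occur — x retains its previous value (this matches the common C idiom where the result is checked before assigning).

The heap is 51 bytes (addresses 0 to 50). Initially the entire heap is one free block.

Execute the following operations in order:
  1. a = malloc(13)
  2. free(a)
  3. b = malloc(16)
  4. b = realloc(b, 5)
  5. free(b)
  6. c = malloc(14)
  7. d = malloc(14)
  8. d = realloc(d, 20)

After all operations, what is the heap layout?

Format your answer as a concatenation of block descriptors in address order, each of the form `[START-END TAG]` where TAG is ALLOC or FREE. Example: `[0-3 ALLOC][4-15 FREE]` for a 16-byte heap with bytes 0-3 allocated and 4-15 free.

Op 1: a = malloc(13) -> a = 0; heap: [0-12 ALLOC][13-50 FREE]
Op 2: free(a) -> (freed a); heap: [0-50 FREE]
Op 3: b = malloc(16) -> b = 0; heap: [0-15 ALLOC][16-50 FREE]
Op 4: b = realloc(b, 5) -> b = 0; heap: [0-4 ALLOC][5-50 FREE]
Op 5: free(b) -> (freed b); heap: [0-50 FREE]
Op 6: c = malloc(14) -> c = 0; heap: [0-13 ALLOC][14-50 FREE]
Op 7: d = malloc(14) -> d = 14; heap: [0-13 ALLOC][14-27 ALLOC][28-50 FREE]
Op 8: d = realloc(d, 20) -> d = 14; heap: [0-13 ALLOC][14-33 ALLOC][34-50 FREE]

Answer: [0-13 ALLOC][14-33 ALLOC][34-50 FREE]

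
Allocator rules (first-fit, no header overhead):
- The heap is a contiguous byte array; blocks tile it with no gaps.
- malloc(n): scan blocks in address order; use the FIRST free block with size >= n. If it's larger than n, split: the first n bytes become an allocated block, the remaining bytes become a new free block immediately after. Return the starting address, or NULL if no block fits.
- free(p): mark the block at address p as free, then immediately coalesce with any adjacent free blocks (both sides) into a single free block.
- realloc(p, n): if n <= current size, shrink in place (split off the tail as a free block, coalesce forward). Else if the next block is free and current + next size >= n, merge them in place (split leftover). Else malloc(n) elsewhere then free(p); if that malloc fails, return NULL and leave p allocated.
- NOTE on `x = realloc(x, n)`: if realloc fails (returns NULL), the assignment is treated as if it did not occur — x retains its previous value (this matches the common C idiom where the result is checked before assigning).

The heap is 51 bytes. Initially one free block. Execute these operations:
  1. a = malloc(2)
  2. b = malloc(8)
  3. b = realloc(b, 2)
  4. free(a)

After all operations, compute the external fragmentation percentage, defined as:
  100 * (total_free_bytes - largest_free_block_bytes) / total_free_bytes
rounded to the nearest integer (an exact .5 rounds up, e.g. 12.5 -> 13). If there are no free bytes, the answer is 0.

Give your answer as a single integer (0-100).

Answer: 4

Derivation:
Op 1: a = malloc(2) -> a = 0; heap: [0-1 ALLOC][2-50 FREE]
Op 2: b = malloc(8) -> b = 2; heap: [0-1 ALLOC][2-9 ALLOC][10-50 FREE]
Op 3: b = realloc(b, 2) -> b = 2; heap: [0-1 ALLOC][2-3 ALLOC][4-50 FREE]
Op 4: free(a) -> (freed a); heap: [0-1 FREE][2-3 ALLOC][4-50 FREE]
Free blocks: [2 47] total_free=49 largest=47 -> 100*(49-47)/49 = 200/49 ≈ 4.082 -> rounds to 4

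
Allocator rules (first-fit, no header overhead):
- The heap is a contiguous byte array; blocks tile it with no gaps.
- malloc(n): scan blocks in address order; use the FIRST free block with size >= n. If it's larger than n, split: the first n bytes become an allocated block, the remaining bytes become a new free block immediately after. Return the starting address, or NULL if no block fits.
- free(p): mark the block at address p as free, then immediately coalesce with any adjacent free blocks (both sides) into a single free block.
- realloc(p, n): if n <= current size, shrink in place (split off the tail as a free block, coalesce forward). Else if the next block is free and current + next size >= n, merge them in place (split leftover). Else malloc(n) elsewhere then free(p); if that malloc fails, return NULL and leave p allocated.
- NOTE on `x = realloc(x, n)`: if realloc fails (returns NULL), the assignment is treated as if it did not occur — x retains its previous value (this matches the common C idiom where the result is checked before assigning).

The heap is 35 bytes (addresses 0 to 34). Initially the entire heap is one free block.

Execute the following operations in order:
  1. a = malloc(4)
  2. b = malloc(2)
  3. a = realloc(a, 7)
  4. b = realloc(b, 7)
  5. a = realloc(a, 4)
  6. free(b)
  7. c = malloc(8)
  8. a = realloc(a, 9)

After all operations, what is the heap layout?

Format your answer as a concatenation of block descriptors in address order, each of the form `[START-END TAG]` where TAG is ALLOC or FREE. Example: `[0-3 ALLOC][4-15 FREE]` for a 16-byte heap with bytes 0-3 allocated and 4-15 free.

Op 1: a = malloc(4) -> a = 0; heap: [0-3 ALLOC][4-34 FREE]
Op 2: b = malloc(2) -> b = 4; heap: [0-3 ALLOC][4-5 ALLOC][6-34 FREE]
Op 3: a = realloc(a, 7) -> a = 6; heap: [0-3 FREE][4-5 ALLOC][6-12 ALLOC][13-34 FREE]
Op 4: b = realloc(b, 7) -> b = 13; heap: [0-5 FREE][6-12 ALLOC][13-19 ALLOC][20-34 FREE]
Op 5: a = realloc(a, 4) -> a = 6; heap: [0-5 FREE][6-9 ALLOC][10-12 FREE][13-19 ALLOC][20-34 FREE]
Op 6: free(b) -> (freed b); heap: [0-5 FREE][6-9 ALLOC][10-34 FREE]
Op 7: c = malloc(8) -> c = 10; heap: [0-5 FREE][6-9 ALLOC][10-17 ALLOC][18-34 FREE]
Op 8: a = realloc(a, 9) -> a = 18; heap: [0-9 FREE][10-17 ALLOC][18-26 ALLOC][27-34 FREE]

Answer: [0-9 FREE][10-17 ALLOC][18-26 ALLOC][27-34 FREE]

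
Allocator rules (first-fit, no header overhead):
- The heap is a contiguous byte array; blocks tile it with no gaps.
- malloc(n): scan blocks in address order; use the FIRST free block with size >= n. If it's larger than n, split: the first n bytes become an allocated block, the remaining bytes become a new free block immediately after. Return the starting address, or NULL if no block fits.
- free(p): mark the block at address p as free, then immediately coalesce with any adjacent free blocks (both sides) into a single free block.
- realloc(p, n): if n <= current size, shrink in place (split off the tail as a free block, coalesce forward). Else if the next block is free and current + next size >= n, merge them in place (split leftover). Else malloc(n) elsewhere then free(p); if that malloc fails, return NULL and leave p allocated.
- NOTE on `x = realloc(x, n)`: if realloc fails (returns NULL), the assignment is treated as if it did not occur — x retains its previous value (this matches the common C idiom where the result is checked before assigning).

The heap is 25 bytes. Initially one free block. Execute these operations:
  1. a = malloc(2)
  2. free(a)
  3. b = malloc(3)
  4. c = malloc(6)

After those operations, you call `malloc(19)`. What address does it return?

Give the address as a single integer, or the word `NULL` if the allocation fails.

Answer: NULL

Derivation:
Op 1: a = malloc(2) -> a = 0; heap: [0-1 ALLOC][2-24 FREE]
Op 2: free(a) -> (freed a); heap: [0-24 FREE]
Op 3: b = malloc(3) -> b = 0; heap: [0-2 ALLOC][3-24 FREE]
Op 4: c = malloc(6) -> c = 3; heap: [0-2 ALLOC][3-8 ALLOC][9-24 FREE]
malloc(19): first-fit scan over [0-2 ALLOC][3-8 ALLOC][9-24 FREE] -> NULL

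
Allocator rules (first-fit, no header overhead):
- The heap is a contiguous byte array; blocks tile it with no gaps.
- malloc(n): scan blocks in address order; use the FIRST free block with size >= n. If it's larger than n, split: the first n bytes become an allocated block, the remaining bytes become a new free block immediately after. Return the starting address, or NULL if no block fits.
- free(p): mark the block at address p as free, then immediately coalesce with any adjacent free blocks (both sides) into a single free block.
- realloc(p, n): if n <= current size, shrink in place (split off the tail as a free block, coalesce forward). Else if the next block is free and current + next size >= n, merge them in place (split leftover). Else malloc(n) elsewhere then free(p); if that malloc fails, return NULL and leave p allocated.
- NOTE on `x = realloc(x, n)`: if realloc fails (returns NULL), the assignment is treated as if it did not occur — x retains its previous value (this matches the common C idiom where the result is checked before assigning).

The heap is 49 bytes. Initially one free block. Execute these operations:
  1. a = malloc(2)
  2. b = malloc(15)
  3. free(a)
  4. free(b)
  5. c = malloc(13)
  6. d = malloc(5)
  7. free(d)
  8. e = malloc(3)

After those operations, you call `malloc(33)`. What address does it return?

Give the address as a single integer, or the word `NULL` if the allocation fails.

Answer: 16

Derivation:
Op 1: a = malloc(2) -> a = 0; heap: [0-1 ALLOC][2-48 FREE]
Op 2: b = malloc(15) -> b = 2; heap: [0-1 ALLOC][2-16 ALLOC][17-48 FREE]
Op 3: free(a) -> (freed a); heap: [0-1 FREE][2-16 ALLOC][17-48 FREE]
Op 4: free(b) -> (freed b); heap: [0-48 FREE]
Op 5: c = malloc(13) -> c = 0; heap: [0-12 ALLOC][13-48 FREE]
Op 6: d = malloc(5) -> d = 13; heap: [0-12 ALLOC][13-17 ALLOC][18-48 FREE]
Op 7: free(d) -> (freed d); heap: [0-12 ALLOC][13-48 FREE]
Op 8: e = malloc(3) -> e = 13; heap: [0-12 ALLOC][13-15 ALLOC][16-48 FREE]
malloc(33): first-fit scan over [0-12 ALLOC][13-15 ALLOC][16-48 FREE] -> 16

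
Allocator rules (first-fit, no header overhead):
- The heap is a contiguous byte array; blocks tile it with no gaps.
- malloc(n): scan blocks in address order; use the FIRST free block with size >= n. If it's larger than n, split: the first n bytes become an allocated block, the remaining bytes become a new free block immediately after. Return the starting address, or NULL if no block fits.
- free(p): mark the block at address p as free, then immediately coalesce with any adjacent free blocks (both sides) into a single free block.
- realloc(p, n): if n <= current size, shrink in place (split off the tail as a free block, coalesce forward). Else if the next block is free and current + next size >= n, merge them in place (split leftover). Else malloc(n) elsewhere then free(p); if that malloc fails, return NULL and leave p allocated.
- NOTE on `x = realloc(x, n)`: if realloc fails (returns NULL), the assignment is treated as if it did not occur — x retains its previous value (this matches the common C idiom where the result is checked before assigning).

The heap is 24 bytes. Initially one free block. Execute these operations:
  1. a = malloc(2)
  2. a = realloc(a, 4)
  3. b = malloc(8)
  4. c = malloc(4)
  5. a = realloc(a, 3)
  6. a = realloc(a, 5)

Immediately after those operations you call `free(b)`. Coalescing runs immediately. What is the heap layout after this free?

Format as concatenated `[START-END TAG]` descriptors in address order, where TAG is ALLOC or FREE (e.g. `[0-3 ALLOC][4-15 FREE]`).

Op 1: a = malloc(2) -> a = 0; heap: [0-1 ALLOC][2-23 FREE]
Op 2: a = realloc(a, 4) -> a = 0; heap: [0-3 ALLOC][4-23 FREE]
Op 3: b = malloc(8) -> b = 4; heap: [0-3 ALLOC][4-11 ALLOC][12-23 FREE]
Op 4: c = malloc(4) -> c = 12; heap: [0-3 ALLOC][4-11 ALLOC][12-15 ALLOC][16-23 FREE]
Op 5: a = realloc(a, 3) -> a = 0; heap: [0-2 ALLOC][3-3 FREE][4-11 ALLOC][12-15 ALLOC][16-23 FREE]
Op 6: a = realloc(a, 5) -> a = 16; heap: [0-3 FREE][4-11 ALLOC][12-15 ALLOC][16-20 ALLOC][21-23 FREE]
free(b): b = 4 -> block [4-11 ALLOC]; mark free, coalesce with adjacent free neighbors -> [0-11 FREE][12-15 ALLOC][16-20 ALLOC][21-23 FREE]

Answer: [0-11 FREE][12-15 ALLOC][16-20 ALLOC][21-23 FREE]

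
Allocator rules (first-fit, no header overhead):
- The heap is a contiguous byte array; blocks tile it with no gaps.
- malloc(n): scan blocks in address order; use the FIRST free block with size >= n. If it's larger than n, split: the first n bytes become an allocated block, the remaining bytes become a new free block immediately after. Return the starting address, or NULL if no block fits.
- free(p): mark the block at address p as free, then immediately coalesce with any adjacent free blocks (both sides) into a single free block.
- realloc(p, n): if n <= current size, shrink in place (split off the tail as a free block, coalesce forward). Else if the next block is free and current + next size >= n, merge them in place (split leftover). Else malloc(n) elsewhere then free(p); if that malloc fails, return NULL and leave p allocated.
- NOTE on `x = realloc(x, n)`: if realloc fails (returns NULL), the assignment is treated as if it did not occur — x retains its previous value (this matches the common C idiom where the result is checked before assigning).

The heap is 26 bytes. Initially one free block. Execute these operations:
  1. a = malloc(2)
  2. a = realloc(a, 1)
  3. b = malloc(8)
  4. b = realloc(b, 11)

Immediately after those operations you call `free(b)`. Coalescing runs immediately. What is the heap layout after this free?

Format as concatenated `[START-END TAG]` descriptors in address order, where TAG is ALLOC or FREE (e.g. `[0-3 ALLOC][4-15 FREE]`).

Answer: [0-0 ALLOC][1-25 FREE]

Derivation:
Op 1: a = malloc(2) -> a = 0; heap: [0-1 ALLOC][2-25 FREE]
Op 2: a = realloc(a, 1) -> a = 0; heap: [0-0 ALLOC][1-25 FREE]
Op 3: b = malloc(8) -> b = 1; heap: [0-0 ALLOC][1-8 ALLOC][9-25 FREE]
Op 4: b = realloc(b, 11) -> b = 1; heap: [0-0 ALLOC][1-11 ALLOC][12-25 FREE]
free(b): b = 1 -> block [1-11 ALLOC]; mark free, coalesce with adjacent free neighbors -> [0-0 ALLOC][1-25 FREE]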